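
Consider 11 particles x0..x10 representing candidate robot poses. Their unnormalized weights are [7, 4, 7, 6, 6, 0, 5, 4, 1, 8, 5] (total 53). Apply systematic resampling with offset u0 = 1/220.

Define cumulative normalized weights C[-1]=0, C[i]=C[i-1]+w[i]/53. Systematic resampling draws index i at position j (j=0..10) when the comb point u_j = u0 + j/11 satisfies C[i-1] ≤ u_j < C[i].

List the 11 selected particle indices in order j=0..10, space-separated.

0 0 1 2 3 4 4 6 7 9 10

C = [7/53, 11/53, 18/53, 24/53, 30/53, 30/53, 35/53, 39/53, 40/53, 48/53, 1]
j=0: u_0=1/220 ∈ [0, 7/53) → index 0
j=1: u_1=21/220 ∈ [0, 7/53) → index 0
j=2: u_2=41/220 ∈ [7/53, 11/53) → index 1
j=3: u_3=61/220 ∈ [11/53, 18/53) → index 2
j=4: u_4=81/220 ∈ [18/53, 24/53) → index 3
j=5: u_5=101/220 ∈ [24/53, 30/53) → index 4
j=6: u_6=11/20 ∈ [24/53, 30/53) → index 4
j=7: u_7=141/220 ∈ [30/53, 35/53) → index 6
j=8: u_8=161/220 ∈ [35/53, 39/53) → index 7
j=9: u_9=181/220 ∈ [40/53, 48/53) → index 9
j=10: u_10=201/220 ∈ [48/53, 1) → index 10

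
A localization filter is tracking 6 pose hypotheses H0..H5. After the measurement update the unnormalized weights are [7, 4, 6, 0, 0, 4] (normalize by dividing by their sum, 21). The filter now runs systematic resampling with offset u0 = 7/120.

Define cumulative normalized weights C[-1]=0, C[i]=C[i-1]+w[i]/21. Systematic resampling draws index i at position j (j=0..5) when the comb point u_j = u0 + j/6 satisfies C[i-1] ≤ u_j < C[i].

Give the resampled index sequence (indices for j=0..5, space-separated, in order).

0 0 1 2 2 5

C = [1/3, 11/21, 17/21, 17/21, 17/21, 1]
j=0: u_0=7/120 ∈ [0, 1/3) → index 0
j=1: u_1=9/40 ∈ [0, 1/3) → index 0
j=2: u_2=47/120 ∈ [1/3, 11/21) → index 1
j=3: u_3=67/120 ∈ [11/21, 17/21) → index 2
j=4: u_4=29/40 ∈ [11/21, 17/21) → index 2
j=5: u_5=107/120 ∈ [17/21, 1) → index 5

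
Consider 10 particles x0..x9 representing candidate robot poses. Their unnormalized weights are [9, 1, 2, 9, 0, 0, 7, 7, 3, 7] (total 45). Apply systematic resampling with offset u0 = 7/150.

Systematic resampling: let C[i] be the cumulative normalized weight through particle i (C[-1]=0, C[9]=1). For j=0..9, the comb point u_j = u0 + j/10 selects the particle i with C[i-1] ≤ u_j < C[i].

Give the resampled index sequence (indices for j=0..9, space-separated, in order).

0 0 2 3 3 6 7 7 9 9

C = [1/5, 2/9, 4/15, 7/15, 7/15, 7/15, 28/45, 7/9, 38/45, 1]
j=0: u_0=7/150 ∈ [0, 1/5) → index 0
j=1: u_1=11/75 ∈ [0, 1/5) → index 0
j=2: u_2=37/150 ∈ [2/9, 4/15) → index 2
j=3: u_3=26/75 ∈ [4/15, 7/15) → index 3
j=4: u_4=67/150 ∈ [4/15, 7/15) → index 3
j=5: u_5=41/75 ∈ [7/15, 28/45) → index 6
j=6: u_6=97/150 ∈ [28/45, 7/9) → index 7
j=7: u_7=56/75 ∈ [28/45, 7/9) → index 7
j=8: u_8=127/150 ∈ [38/45, 1) → index 9
j=9: u_9=71/75 ∈ [38/45, 1) → index 9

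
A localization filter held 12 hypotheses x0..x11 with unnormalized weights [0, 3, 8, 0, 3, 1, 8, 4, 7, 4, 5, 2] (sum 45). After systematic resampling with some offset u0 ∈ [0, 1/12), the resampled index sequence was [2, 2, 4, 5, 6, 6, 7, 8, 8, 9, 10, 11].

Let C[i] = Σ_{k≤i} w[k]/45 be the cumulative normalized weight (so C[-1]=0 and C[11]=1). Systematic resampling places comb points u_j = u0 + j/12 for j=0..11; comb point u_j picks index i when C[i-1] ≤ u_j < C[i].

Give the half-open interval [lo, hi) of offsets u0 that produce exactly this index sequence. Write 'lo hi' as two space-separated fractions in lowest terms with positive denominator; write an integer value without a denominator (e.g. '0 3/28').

7/90 1/12

C = [0, 1/15, 11/45, 11/45, 14/45, 1/3, 23/45, 3/5, 34/45, 38/45, 43/45, 1]
j=0 picked index 2: u0 ∈ [1/15, 11/45)
j=1 picked index 2: u0 ∈ [-1/60, 29/180)
j=2 picked index 4: u0 ∈ [7/90, 13/90)
j=3 picked index 5: u0 ∈ [11/180, 1/12)
j=4 picked index 6: u0 ∈ [0, 8/45)
j=5 picked index 6: u0 ∈ [-1/12, 17/180)
j=6 picked index 7: u0 ∈ [1/90, 1/10)
j=7 picked index 8: u0 ∈ [1/60, 31/180)
j=8 picked index 8: u0 ∈ [-1/15, 4/45)
j=9 picked index 9: u0 ∈ [1/180, 17/180)
j=10 picked index 10: u0 ∈ [1/90, 11/90)
j=11 picked index 11: u0 ∈ [7/180, 1/12)
intersection: [7/90, 1/12)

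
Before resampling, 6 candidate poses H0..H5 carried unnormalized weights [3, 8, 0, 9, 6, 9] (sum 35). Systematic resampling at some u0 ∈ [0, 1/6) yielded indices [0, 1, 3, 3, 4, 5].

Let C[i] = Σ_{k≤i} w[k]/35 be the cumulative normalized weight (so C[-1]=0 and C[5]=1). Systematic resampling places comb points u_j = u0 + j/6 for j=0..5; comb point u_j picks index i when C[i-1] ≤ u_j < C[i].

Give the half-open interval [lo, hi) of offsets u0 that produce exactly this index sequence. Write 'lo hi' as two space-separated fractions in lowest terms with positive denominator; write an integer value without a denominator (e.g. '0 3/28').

C = [3/35, 11/35, 11/35, 4/7, 26/35, 1]
j=0 picked index 0: u0 ∈ [0, 3/35)
j=1 picked index 1: u0 ∈ [-17/210, 31/210)
j=2 picked index 3: u0 ∈ [-2/105, 5/21)
j=3 picked index 3: u0 ∈ [-13/70, 1/14)
j=4 picked index 4: u0 ∈ [-2/21, 8/105)
j=5 picked index 5: u0 ∈ [-19/210, 1/6)
intersection: [0, 1/14)

0 1/14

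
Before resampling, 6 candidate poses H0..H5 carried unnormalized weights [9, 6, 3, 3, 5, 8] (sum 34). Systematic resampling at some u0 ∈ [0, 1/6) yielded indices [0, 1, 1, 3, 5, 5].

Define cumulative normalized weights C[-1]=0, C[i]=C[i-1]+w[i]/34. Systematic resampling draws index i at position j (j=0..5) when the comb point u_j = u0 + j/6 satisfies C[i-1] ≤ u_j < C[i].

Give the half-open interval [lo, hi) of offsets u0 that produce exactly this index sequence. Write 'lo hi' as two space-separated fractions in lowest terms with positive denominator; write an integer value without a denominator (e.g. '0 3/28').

5/51 11/102

C = [9/34, 15/34, 9/17, 21/34, 13/17, 1]
j=0 picked index 0: u0 ∈ [0, 9/34)
j=1 picked index 1: u0 ∈ [5/51, 14/51)
j=2 picked index 1: u0 ∈ [-7/102, 11/102)
j=3 picked index 3: u0 ∈ [1/34, 2/17)
j=4 picked index 5: u0 ∈ [5/51, 1/3)
j=5 picked index 5: u0 ∈ [-7/102, 1/6)
intersection: [5/51, 11/102)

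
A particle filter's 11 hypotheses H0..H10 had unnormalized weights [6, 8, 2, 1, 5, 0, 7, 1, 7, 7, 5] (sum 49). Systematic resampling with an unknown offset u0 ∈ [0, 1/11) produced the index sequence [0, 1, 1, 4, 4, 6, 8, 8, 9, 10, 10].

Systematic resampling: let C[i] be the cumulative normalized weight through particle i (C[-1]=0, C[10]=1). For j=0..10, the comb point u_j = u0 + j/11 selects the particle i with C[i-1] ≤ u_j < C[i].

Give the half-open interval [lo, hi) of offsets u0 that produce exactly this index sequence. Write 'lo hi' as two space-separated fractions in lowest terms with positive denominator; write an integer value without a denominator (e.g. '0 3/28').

43/539 46/539

C = [6/49, 2/7, 16/49, 17/49, 22/49, 22/49, 29/49, 30/49, 37/49, 44/49, 1]
j=0 picked index 0: u0 ∈ [0, 6/49)
j=1 picked index 1: u0 ∈ [17/539, 15/77)
j=2 picked index 1: u0 ∈ [-32/539, 8/77)
j=3 picked index 4: u0 ∈ [40/539, 95/539)
j=4 picked index 4: u0 ∈ [-9/539, 46/539)
j=5 picked index 6: u0 ∈ [-3/539, 74/539)
j=6 picked index 8: u0 ∈ [36/539, 113/539)
j=7 picked index 8: u0 ∈ [-13/539, 64/539)
j=8 picked index 9: u0 ∈ [15/539, 92/539)
j=9 picked index 10: u0 ∈ [43/539, 2/11)
j=10 picked index 10: u0 ∈ [-6/539, 1/11)
intersection: [43/539, 46/539)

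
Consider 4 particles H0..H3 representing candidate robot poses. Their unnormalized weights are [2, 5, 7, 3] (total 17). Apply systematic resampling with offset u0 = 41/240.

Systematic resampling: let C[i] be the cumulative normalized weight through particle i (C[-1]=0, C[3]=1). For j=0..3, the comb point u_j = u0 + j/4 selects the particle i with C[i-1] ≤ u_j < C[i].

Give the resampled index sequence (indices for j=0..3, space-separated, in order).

C = [2/17, 7/17, 14/17, 1]
j=0: u_0=41/240 ∈ [2/17, 7/17) → index 1
j=1: u_1=101/240 ∈ [7/17, 14/17) → index 2
j=2: u_2=161/240 ∈ [7/17, 14/17) → index 2
j=3: u_3=221/240 ∈ [14/17, 1) → index 3

1 2 2 3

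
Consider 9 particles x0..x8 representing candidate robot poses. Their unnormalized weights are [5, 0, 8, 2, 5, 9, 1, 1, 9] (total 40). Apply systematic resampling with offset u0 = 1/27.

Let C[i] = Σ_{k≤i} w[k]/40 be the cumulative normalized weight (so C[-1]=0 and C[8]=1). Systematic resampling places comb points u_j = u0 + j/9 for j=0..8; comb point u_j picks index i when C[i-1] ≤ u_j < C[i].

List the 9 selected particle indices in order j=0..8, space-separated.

C = [1/8, 1/8, 13/40, 3/8, 1/2, 29/40, 3/4, 31/40, 1]
j=0: u_0=1/27 ∈ [0, 1/8) → index 0
j=1: u_1=4/27 ∈ [1/8, 13/40) → index 2
j=2: u_2=7/27 ∈ [1/8, 13/40) → index 2
j=3: u_3=10/27 ∈ [13/40, 3/8) → index 3
j=4: u_4=13/27 ∈ [3/8, 1/2) → index 4
j=5: u_5=16/27 ∈ [1/2, 29/40) → index 5
j=6: u_6=19/27 ∈ [1/2, 29/40) → index 5
j=7: u_7=22/27 ∈ [31/40, 1) → index 8
j=8: u_8=25/27 ∈ [31/40, 1) → index 8

0 2 2 3 4 5 5 8 8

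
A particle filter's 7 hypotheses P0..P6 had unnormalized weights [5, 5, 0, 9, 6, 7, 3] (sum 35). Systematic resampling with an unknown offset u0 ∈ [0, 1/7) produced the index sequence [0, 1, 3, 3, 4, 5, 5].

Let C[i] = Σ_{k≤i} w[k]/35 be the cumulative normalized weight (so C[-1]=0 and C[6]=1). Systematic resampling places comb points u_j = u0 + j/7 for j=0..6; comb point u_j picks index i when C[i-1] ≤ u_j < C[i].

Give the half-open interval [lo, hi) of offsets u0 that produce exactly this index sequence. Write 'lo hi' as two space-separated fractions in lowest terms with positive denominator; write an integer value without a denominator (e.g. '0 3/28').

C = [1/7, 2/7, 2/7, 19/35, 5/7, 32/35, 1]
j=0 picked index 0: u0 ∈ [0, 1/7)
j=1 picked index 1: u0 ∈ [0, 1/7)
j=2 picked index 3: u0 ∈ [0, 9/35)
j=3 picked index 3: u0 ∈ [-1/7, 4/35)
j=4 picked index 4: u0 ∈ [-1/35, 1/7)
j=5 picked index 5: u0 ∈ [0, 1/5)
j=6 picked index 5: u0 ∈ [-1/7, 2/35)
intersection: [0, 2/35)

0 2/35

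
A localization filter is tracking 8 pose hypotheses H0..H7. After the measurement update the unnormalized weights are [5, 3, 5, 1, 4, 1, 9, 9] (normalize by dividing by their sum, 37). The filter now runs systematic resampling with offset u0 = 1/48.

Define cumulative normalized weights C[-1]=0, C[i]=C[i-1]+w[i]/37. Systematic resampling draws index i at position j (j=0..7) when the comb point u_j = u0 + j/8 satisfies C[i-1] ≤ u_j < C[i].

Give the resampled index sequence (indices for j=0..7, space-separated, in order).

C = [5/37, 8/37, 13/37, 14/37, 18/37, 19/37, 28/37, 1]
j=0: u_0=1/48 ∈ [0, 5/37) → index 0
j=1: u_1=7/48 ∈ [5/37, 8/37) → index 1
j=2: u_2=13/48 ∈ [8/37, 13/37) → index 2
j=3: u_3=19/48 ∈ [14/37, 18/37) → index 4
j=4: u_4=25/48 ∈ [19/37, 28/37) → index 6
j=5: u_5=31/48 ∈ [19/37, 28/37) → index 6
j=6: u_6=37/48 ∈ [28/37, 1) → index 7
j=7: u_7=43/48 ∈ [28/37, 1) → index 7

0 1 2 4 6 6 7 7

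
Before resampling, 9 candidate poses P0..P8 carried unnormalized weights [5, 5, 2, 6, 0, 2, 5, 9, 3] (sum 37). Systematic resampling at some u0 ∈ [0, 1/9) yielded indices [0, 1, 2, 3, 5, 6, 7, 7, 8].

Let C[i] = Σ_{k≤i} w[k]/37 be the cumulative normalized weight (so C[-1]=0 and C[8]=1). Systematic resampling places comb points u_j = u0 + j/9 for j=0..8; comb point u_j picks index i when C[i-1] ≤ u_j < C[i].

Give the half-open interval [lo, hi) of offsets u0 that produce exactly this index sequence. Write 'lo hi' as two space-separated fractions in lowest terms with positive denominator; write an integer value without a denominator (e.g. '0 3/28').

16/333 32/333

C = [5/37, 10/37, 12/37, 18/37, 18/37, 20/37, 25/37, 34/37, 1]
j=0 picked index 0: u0 ∈ [0, 5/37)
j=1 picked index 1: u0 ∈ [8/333, 53/333)
j=2 picked index 2: u0 ∈ [16/333, 34/333)
j=3 picked index 3: u0 ∈ [-1/111, 17/111)
j=4 picked index 5: u0 ∈ [14/333, 32/333)
j=5 picked index 6: u0 ∈ [-5/333, 40/333)
j=6 picked index 7: u0 ∈ [1/111, 28/111)
j=7 picked index 7: u0 ∈ [-34/333, 47/333)
j=8 picked index 8: u0 ∈ [10/333, 1/9)
intersection: [16/333, 32/333)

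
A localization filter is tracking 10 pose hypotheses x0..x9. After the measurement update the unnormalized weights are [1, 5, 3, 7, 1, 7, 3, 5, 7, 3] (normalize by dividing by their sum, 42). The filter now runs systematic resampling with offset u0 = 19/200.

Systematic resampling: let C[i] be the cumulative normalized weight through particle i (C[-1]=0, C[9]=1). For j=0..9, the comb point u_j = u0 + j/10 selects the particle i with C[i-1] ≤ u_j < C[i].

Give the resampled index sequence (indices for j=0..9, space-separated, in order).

C = [1/42, 1/7, 3/14, 8/21, 17/42, 4/7, 9/14, 16/21, 13/14, 1]
j=0: u_0=19/200 ∈ [1/42, 1/7) → index 1
j=1: u_1=39/200 ∈ [1/7, 3/14) → index 2
j=2: u_2=59/200 ∈ [3/14, 8/21) → index 3
j=3: u_3=79/200 ∈ [8/21, 17/42) → index 4
j=4: u_4=99/200 ∈ [17/42, 4/7) → index 5
j=5: u_5=119/200 ∈ [4/7, 9/14) → index 6
j=6: u_6=139/200 ∈ [9/14, 16/21) → index 7
j=7: u_7=159/200 ∈ [16/21, 13/14) → index 8
j=8: u_8=179/200 ∈ [16/21, 13/14) → index 8
j=9: u_9=199/200 ∈ [13/14, 1) → index 9

1 2 3 4 5 6 7 8 8 9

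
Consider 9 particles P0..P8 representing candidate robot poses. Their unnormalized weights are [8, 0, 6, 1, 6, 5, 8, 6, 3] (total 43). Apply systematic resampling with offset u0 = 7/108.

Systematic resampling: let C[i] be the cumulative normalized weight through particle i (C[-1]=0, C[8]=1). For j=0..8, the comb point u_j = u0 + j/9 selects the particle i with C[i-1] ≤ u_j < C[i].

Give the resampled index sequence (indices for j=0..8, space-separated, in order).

0 0 2 4 5 6 6 7 8

C = [8/43, 8/43, 14/43, 15/43, 21/43, 26/43, 34/43, 40/43, 1]
j=0: u_0=7/108 ∈ [0, 8/43) → index 0
j=1: u_1=19/108 ∈ [0, 8/43) → index 0
j=2: u_2=31/108 ∈ [8/43, 14/43) → index 2
j=3: u_3=43/108 ∈ [15/43, 21/43) → index 4
j=4: u_4=55/108 ∈ [21/43, 26/43) → index 5
j=5: u_5=67/108 ∈ [26/43, 34/43) → index 6
j=6: u_6=79/108 ∈ [26/43, 34/43) → index 6
j=7: u_7=91/108 ∈ [34/43, 40/43) → index 7
j=8: u_8=103/108 ∈ [40/43, 1) → index 8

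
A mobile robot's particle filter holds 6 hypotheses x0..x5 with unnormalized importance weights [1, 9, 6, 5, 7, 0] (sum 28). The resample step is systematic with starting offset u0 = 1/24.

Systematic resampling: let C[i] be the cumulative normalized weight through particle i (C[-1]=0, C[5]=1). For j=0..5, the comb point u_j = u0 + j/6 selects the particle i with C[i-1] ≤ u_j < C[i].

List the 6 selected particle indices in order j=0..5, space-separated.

1 1 2 2 3 4

C = [1/28, 5/14, 4/7, 3/4, 1, 1]
j=0: u_0=1/24 ∈ [1/28, 5/14) → index 1
j=1: u_1=5/24 ∈ [1/28, 5/14) → index 1
j=2: u_2=3/8 ∈ [5/14, 4/7) → index 2
j=3: u_3=13/24 ∈ [5/14, 4/7) → index 2
j=4: u_4=17/24 ∈ [4/7, 3/4) → index 3
j=5: u_5=7/8 ∈ [3/4, 1) → index 4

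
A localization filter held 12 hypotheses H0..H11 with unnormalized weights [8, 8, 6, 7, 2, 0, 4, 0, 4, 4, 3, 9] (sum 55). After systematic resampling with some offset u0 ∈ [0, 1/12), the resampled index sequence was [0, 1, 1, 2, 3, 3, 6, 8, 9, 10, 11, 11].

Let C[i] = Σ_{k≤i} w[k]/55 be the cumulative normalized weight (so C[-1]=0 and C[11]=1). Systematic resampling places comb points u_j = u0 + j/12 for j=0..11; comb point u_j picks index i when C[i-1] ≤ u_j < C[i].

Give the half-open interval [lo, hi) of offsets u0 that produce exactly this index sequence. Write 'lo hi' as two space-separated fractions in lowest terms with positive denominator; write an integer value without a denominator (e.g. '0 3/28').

C = [8/55, 16/55, 2/5, 29/55, 31/55, 31/55, 7/11, 7/11, 39/55, 43/55, 46/55, 1]
j=0 picked index 0: u0 ∈ [0, 8/55)
j=1 picked index 1: u0 ∈ [41/660, 137/660)
j=2 picked index 1: u0 ∈ [-7/330, 41/330)
j=3 picked index 2: u0 ∈ [9/220, 3/20)
j=4 picked index 3: u0 ∈ [1/15, 32/165)
j=5 picked index 3: u0 ∈ [-1/60, 73/660)
j=6 picked index 6: u0 ∈ [7/110, 3/22)
j=7 picked index 8: u0 ∈ [7/132, 83/660)
j=8 picked index 9: u0 ∈ [7/165, 19/165)
j=9 picked index 10: u0 ∈ [7/220, 19/220)
j=10 picked index 11: u0 ∈ [1/330, 1/6)
j=11 picked index 11: u0 ∈ [-53/660, 1/12)
intersection: [1/15, 1/12)

1/15 1/12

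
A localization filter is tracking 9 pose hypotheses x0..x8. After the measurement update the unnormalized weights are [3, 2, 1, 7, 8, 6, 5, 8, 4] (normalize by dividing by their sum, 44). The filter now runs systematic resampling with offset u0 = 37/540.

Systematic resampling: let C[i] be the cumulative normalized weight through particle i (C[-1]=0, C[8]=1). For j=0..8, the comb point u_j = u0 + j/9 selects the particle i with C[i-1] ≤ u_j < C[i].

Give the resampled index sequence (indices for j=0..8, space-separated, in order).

C = [3/44, 5/44, 3/22, 13/44, 21/44, 27/44, 8/11, 10/11, 1]
j=0: u_0=37/540 ∈ [3/44, 5/44) → index 1
j=1: u_1=97/540 ∈ [3/22, 13/44) → index 3
j=2: u_2=157/540 ∈ [3/22, 13/44) → index 3
j=3: u_3=217/540 ∈ [13/44, 21/44) → index 4
j=4: u_4=277/540 ∈ [21/44, 27/44) → index 5
j=5: u_5=337/540 ∈ [27/44, 8/11) → index 6
j=6: u_6=397/540 ∈ [8/11, 10/11) → index 7
j=7: u_7=457/540 ∈ [8/11, 10/11) → index 7
j=8: u_8=517/540 ∈ [10/11, 1) → index 8

1 3 3 4 5 6 7 7 8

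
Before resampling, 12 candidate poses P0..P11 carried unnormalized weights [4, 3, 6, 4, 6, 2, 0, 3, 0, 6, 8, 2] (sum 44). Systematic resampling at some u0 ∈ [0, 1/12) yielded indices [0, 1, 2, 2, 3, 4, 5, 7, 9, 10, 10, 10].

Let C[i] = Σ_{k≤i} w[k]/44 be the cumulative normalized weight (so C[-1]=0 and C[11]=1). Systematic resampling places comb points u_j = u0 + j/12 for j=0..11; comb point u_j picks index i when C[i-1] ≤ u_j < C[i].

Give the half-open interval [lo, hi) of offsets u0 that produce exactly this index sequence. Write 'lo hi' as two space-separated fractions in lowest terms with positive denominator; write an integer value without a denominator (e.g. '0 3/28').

1/44 5/132

C = [1/11, 7/44, 13/44, 17/44, 23/44, 25/44, 25/44, 7/11, 7/11, 17/22, 21/22, 1]
j=0 picked index 0: u0 ∈ [0, 1/11)
j=1 picked index 1: u0 ∈ [1/132, 5/66)
j=2 picked index 2: u0 ∈ [-1/132, 17/132)
j=3 picked index 2: u0 ∈ [-1/11, 1/22)
j=4 picked index 3: u0 ∈ [-5/132, 7/132)
j=5 picked index 4: u0 ∈ [-1/33, 7/66)
j=6 picked index 5: u0 ∈ [1/44, 3/44)
j=7 picked index 7: u0 ∈ [-1/66, 7/132)
j=8 picked index 9: u0 ∈ [-1/33, 7/66)
j=9 picked index 10: u0 ∈ [1/44, 9/44)
j=10 picked index 10: u0 ∈ [-2/33, 4/33)
j=11 picked index 10: u0 ∈ [-19/132, 5/132)
intersection: [1/44, 5/132)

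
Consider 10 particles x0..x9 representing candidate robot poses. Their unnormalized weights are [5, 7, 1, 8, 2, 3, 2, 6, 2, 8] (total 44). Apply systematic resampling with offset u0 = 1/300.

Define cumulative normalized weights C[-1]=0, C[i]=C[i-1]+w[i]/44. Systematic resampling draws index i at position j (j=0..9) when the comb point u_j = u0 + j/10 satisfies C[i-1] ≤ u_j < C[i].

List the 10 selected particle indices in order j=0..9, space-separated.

C = [5/44, 3/11, 13/44, 21/44, 23/44, 13/22, 7/11, 17/22, 9/11, 1]
j=0: u_0=1/300 ∈ [0, 5/44) → index 0
j=1: u_1=31/300 ∈ [0, 5/44) → index 0
j=2: u_2=61/300 ∈ [5/44, 3/11) → index 1
j=3: u_3=91/300 ∈ [13/44, 21/44) → index 3
j=4: u_4=121/300 ∈ [13/44, 21/44) → index 3
j=5: u_5=151/300 ∈ [21/44, 23/44) → index 4
j=6: u_6=181/300 ∈ [13/22, 7/11) → index 6
j=7: u_7=211/300 ∈ [7/11, 17/22) → index 7
j=8: u_8=241/300 ∈ [17/22, 9/11) → index 8
j=9: u_9=271/300 ∈ [9/11, 1) → index 9

0 0 1 3 3 4 6 7 8 9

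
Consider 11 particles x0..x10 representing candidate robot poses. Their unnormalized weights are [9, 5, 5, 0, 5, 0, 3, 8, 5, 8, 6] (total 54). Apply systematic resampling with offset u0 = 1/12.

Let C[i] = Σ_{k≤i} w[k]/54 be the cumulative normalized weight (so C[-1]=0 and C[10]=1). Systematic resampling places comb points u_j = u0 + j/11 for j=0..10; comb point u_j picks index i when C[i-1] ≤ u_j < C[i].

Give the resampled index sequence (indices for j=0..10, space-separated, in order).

C = [1/6, 7/27, 19/54, 19/54, 4/9, 4/9, 1/2, 35/54, 20/27, 8/9, 1]
j=0: u_0=1/12 ∈ [0, 1/6) → index 0
j=1: u_1=23/132 ∈ [1/6, 7/27) → index 1
j=2: u_2=35/132 ∈ [7/27, 19/54) → index 2
j=3: u_3=47/132 ∈ [19/54, 4/9) → index 4
j=4: u_4=59/132 ∈ [4/9, 1/2) → index 6
j=5: u_5=71/132 ∈ [1/2, 35/54) → index 7
j=6: u_6=83/132 ∈ [1/2, 35/54) → index 7
j=7: u_7=95/132 ∈ [35/54, 20/27) → index 8
j=8: u_8=107/132 ∈ [20/27, 8/9) → index 9
j=9: u_9=119/132 ∈ [8/9, 1) → index 10
j=10: u_10=131/132 ∈ [8/9, 1) → index 10

0 1 2 4 6 7 7 8 9 10 10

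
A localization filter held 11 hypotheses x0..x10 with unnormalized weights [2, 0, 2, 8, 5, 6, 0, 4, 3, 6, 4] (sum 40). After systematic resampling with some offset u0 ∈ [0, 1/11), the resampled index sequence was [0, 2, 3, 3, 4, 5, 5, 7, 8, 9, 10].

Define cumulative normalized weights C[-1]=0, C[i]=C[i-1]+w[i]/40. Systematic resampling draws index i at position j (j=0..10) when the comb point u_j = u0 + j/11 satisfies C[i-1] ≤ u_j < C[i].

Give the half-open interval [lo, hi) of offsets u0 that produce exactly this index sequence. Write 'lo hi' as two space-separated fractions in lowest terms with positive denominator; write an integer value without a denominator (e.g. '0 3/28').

0 1/110

C = [1/20, 1/20, 1/10, 3/10, 17/40, 23/40, 23/40, 27/40, 3/4, 9/10, 1]
j=0 picked index 0: u0 ∈ [0, 1/20)
j=1 picked index 2: u0 ∈ [-9/220, 1/110)
j=2 picked index 3: u0 ∈ [-9/110, 13/110)
j=3 picked index 3: u0 ∈ [-19/110, 3/110)
j=4 picked index 4: u0 ∈ [-7/110, 27/440)
j=5 picked index 5: u0 ∈ [-13/440, 53/440)
j=6 picked index 5: u0 ∈ [-53/440, 13/440)
j=7 picked index 7: u0 ∈ [-27/440, 17/440)
j=8 picked index 8: u0 ∈ [-23/440, 1/44)
j=9 picked index 9: u0 ∈ [-3/44, 9/110)
j=10 picked index 10: u0 ∈ [-1/110, 1/11)
intersection: [0, 1/110)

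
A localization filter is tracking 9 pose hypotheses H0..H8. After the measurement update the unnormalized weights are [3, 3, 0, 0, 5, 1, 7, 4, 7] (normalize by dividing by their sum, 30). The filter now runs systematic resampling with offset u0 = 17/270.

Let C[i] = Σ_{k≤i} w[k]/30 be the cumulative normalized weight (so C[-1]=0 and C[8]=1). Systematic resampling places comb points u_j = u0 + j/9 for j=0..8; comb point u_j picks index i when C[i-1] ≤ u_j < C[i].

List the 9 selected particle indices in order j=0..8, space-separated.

C = [1/10, 1/5, 1/5, 1/5, 11/30, 2/5, 19/30, 23/30, 1]
j=0: u_0=17/270 ∈ [0, 1/10) → index 0
j=1: u_1=47/270 ∈ [1/10, 1/5) → index 1
j=2: u_2=77/270 ∈ [1/5, 11/30) → index 4
j=3: u_3=107/270 ∈ [11/30, 2/5) → index 5
j=4: u_4=137/270 ∈ [2/5, 19/30) → index 6
j=5: u_5=167/270 ∈ [2/5, 19/30) → index 6
j=6: u_6=197/270 ∈ [19/30, 23/30) → index 7
j=7: u_7=227/270 ∈ [23/30, 1) → index 8
j=8: u_8=257/270 ∈ [23/30, 1) → index 8

0 1 4 5 6 6 7 8 8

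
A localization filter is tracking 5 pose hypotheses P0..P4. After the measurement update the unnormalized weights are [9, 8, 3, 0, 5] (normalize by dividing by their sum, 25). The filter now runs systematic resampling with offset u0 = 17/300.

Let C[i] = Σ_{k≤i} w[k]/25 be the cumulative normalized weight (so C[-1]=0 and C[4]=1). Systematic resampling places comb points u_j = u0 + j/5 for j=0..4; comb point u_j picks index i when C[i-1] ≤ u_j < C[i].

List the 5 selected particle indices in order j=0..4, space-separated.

C = [9/25, 17/25, 4/5, 4/5, 1]
j=0: u_0=17/300 ∈ [0, 9/25) → index 0
j=1: u_1=77/300 ∈ [0, 9/25) → index 0
j=2: u_2=137/300 ∈ [9/25, 17/25) → index 1
j=3: u_3=197/300 ∈ [9/25, 17/25) → index 1
j=4: u_4=257/300 ∈ [4/5, 1) → index 4

0 0 1 1 4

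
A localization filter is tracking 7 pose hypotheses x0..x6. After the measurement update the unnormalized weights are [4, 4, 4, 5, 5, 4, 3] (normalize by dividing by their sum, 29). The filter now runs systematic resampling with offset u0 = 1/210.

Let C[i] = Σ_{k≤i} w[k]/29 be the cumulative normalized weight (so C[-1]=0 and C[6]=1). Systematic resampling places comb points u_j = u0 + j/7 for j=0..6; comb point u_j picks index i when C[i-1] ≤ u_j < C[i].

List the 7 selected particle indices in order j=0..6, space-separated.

C = [4/29, 8/29, 12/29, 17/29, 22/29, 26/29, 1]
j=0: u_0=1/210 ∈ [0, 4/29) → index 0
j=1: u_1=31/210 ∈ [4/29, 8/29) → index 1
j=2: u_2=61/210 ∈ [8/29, 12/29) → index 2
j=3: u_3=13/30 ∈ [12/29, 17/29) → index 3
j=4: u_4=121/210 ∈ [12/29, 17/29) → index 3
j=5: u_5=151/210 ∈ [17/29, 22/29) → index 4
j=6: u_6=181/210 ∈ [22/29, 26/29) → index 5

0 1 2 3 3 4 5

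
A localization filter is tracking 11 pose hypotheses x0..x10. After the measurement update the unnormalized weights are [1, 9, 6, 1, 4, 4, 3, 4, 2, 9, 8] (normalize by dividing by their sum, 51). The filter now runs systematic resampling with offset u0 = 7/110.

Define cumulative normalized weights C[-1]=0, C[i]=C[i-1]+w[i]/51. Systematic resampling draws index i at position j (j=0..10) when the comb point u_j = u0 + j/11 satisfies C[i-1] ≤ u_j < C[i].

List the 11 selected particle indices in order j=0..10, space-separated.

1 1 2 4 5 6 7 9 9 10 10

C = [1/51, 10/51, 16/51, 1/3, 7/17, 25/51, 28/51, 32/51, 2/3, 43/51, 1]
j=0: u_0=7/110 ∈ [1/51, 10/51) → index 1
j=1: u_1=17/110 ∈ [1/51, 10/51) → index 1
j=2: u_2=27/110 ∈ [10/51, 16/51) → index 2
j=3: u_3=37/110 ∈ [1/3, 7/17) → index 4
j=4: u_4=47/110 ∈ [7/17, 25/51) → index 5
j=5: u_5=57/110 ∈ [25/51, 28/51) → index 6
j=6: u_6=67/110 ∈ [28/51, 32/51) → index 7
j=7: u_7=7/10 ∈ [2/3, 43/51) → index 9
j=8: u_8=87/110 ∈ [2/3, 43/51) → index 9
j=9: u_9=97/110 ∈ [43/51, 1) → index 10
j=10: u_10=107/110 ∈ [43/51, 1) → index 10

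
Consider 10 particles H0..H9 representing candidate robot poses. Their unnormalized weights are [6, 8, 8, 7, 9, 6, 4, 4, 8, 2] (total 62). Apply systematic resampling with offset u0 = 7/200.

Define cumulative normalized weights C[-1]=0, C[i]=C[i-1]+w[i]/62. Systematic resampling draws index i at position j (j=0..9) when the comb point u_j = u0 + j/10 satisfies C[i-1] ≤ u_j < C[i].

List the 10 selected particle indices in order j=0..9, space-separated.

C = [3/31, 7/31, 11/31, 29/62, 19/31, 22/31, 24/31, 26/31, 30/31, 1]
j=0: u_0=7/200 ∈ [0, 3/31) → index 0
j=1: u_1=27/200 ∈ [3/31, 7/31) → index 1
j=2: u_2=47/200 ∈ [7/31, 11/31) → index 2
j=3: u_3=67/200 ∈ [7/31, 11/31) → index 2
j=4: u_4=87/200 ∈ [11/31, 29/62) → index 3
j=5: u_5=107/200 ∈ [29/62, 19/31) → index 4
j=6: u_6=127/200 ∈ [19/31, 22/31) → index 5
j=7: u_7=147/200 ∈ [22/31, 24/31) → index 6
j=8: u_8=167/200 ∈ [24/31, 26/31) → index 7
j=9: u_9=187/200 ∈ [26/31, 30/31) → index 8

0 1 2 2 3 4 5 6 7 8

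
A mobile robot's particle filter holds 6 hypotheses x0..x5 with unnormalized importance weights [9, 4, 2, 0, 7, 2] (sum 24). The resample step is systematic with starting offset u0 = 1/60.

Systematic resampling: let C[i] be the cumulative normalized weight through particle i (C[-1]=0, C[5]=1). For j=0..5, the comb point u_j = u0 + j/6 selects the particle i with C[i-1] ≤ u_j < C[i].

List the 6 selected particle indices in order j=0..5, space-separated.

0 0 0 1 4 4

C = [3/8, 13/24, 5/8, 5/8, 11/12, 1]
j=0: u_0=1/60 ∈ [0, 3/8) → index 0
j=1: u_1=11/60 ∈ [0, 3/8) → index 0
j=2: u_2=7/20 ∈ [0, 3/8) → index 0
j=3: u_3=31/60 ∈ [3/8, 13/24) → index 1
j=4: u_4=41/60 ∈ [5/8, 11/12) → index 4
j=5: u_5=17/20 ∈ [5/8, 11/12) → index 4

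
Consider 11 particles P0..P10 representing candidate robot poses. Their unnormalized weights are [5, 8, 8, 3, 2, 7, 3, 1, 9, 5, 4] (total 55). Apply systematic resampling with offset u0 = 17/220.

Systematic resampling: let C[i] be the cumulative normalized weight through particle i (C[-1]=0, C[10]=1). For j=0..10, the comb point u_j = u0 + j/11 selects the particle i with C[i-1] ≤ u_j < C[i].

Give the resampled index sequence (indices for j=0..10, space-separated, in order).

C = [1/11, 13/55, 21/55, 24/55, 26/55, 3/5, 36/55, 37/55, 46/55, 51/55, 1]
j=0: u_0=17/220 ∈ [0, 1/11) → index 0
j=1: u_1=37/220 ∈ [1/11, 13/55) → index 1
j=2: u_2=57/220 ∈ [13/55, 21/55) → index 2
j=3: u_3=7/20 ∈ [13/55, 21/55) → index 2
j=4: u_4=97/220 ∈ [24/55, 26/55) → index 4
j=5: u_5=117/220 ∈ [26/55, 3/5) → index 5
j=6: u_6=137/220 ∈ [3/5, 36/55) → index 6
j=7: u_7=157/220 ∈ [37/55, 46/55) → index 8
j=8: u_8=177/220 ∈ [37/55, 46/55) → index 8
j=9: u_9=197/220 ∈ [46/55, 51/55) → index 9
j=10: u_10=217/220 ∈ [51/55, 1) → index 10

0 1 2 2 4 5 6 8 8 9 10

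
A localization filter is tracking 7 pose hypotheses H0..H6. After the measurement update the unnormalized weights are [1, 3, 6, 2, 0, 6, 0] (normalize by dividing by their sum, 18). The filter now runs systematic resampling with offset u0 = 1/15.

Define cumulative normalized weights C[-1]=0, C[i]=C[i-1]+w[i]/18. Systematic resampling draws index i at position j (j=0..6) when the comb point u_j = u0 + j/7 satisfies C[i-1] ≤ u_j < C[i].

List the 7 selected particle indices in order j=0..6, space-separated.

1 1 2 2 3 5 5

C = [1/18, 2/9, 5/9, 2/3, 2/3, 1, 1]
j=0: u_0=1/15 ∈ [1/18, 2/9) → index 1
j=1: u_1=22/105 ∈ [1/18, 2/9) → index 1
j=2: u_2=37/105 ∈ [2/9, 5/9) → index 2
j=3: u_3=52/105 ∈ [2/9, 5/9) → index 2
j=4: u_4=67/105 ∈ [5/9, 2/3) → index 3
j=5: u_5=82/105 ∈ [2/3, 1) → index 5
j=6: u_6=97/105 ∈ [2/3, 1) → index 5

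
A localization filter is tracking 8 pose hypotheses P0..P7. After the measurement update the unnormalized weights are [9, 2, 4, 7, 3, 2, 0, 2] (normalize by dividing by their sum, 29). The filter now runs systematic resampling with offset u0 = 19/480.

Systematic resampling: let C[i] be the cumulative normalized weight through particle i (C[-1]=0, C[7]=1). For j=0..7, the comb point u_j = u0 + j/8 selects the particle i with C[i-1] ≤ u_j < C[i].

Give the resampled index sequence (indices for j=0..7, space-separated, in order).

0 0 0 2 3 3 4 5

C = [9/29, 11/29, 15/29, 22/29, 25/29, 27/29, 27/29, 1]
j=0: u_0=19/480 ∈ [0, 9/29) → index 0
j=1: u_1=79/480 ∈ [0, 9/29) → index 0
j=2: u_2=139/480 ∈ [0, 9/29) → index 0
j=3: u_3=199/480 ∈ [11/29, 15/29) → index 2
j=4: u_4=259/480 ∈ [15/29, 22/29) → index 3
j=5: u_5=319/480 ∈ [15/29, 22/29) → index 3
j=6: u_6=379/480 ∈ [22/29, 25/29) → index 4
j=7: u_7=439/480 ∈ [25/29, 27/29) → index 5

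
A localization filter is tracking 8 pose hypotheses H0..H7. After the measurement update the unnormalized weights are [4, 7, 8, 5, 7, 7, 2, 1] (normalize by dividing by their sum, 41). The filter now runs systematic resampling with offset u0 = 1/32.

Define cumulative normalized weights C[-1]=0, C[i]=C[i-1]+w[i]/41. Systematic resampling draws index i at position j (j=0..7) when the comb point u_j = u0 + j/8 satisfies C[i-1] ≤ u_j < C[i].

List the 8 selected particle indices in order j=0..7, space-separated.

0 1 2 2 3 4 5 5

C = [4/41, 11/41, 19/41, 24/41, 31/41, 38/41, 40/41, 1]
j=0: u_0=1/32 ∈ [0, 4/41) → index 0
j=1: u_1=5/32 ∈ [4/41, 11/41) → index 1
j=2: u_2=9/32 ∈ [11/41, 19/41) → index 2
j=3: u_3=13/32 ∈ [11/41, 19/41) → index 2
j=4: u_4=17/32 ∈ [19/41, 24/41) → index 3
j=5: u_5=21/32 ∈ [24/41, 31/41) → index 4
j=6: u_6=25/32 ∈ [31/41, 38/41) → index 5
j=7: u_7=29/32 ∈ [31/41, 38/41) → index 5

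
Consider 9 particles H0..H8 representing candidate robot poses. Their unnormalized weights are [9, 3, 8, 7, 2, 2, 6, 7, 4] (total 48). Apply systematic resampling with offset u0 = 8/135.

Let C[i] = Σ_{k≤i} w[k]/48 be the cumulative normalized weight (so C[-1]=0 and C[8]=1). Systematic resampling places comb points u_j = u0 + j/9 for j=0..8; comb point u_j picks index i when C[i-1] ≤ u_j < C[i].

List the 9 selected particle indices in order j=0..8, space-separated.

C = [3/16, 1/4, 5/12, 9/16, 29/48, 31/48, 37/48, 11/12, 1]
j=0: u_0=8/135 ∈ [0, 3/16) → index 0
j=1: u_1=23/135 ∈ [0, 3/16) → index 0
j=2: u_2=38/135 ∈ [1/4, 5/12) → index 2
j=3: u_3=53/135 ∈ [1/4, 5/12) → index 2
j=4: u_4=68/135 ∈ [5/12, 9/16) → index 3
j=5: u_5=83/135 ∈ [29/48, 31/48) → index 5
j=6: u_6=98/135 ∈ [31/48, 37/48) → index 6
j=7: u_7=113/135 ∈ [37/48, 11/12) → index 7
j=8: u_8=128/135 ∈ [11/12, 1) → index 8

0 0 2 2 3 5 6 7 8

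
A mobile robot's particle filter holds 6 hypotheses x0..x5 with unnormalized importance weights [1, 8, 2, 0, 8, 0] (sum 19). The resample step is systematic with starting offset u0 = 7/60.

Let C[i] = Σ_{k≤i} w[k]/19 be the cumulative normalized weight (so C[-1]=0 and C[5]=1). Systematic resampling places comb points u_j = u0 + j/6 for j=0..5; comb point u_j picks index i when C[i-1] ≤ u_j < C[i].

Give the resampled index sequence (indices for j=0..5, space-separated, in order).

1 1 1 4 4 4

C = [1/19, 9/19, 11/19, 11/19, 1, 1]
j=0: u_0=7/60 ∈ [1/19, 9/19) → index 1
j=1: u_1=17/60 ∈ [1/19, 9/19) → index 1
j=2: u_2=9/20 ∈ [1/19, 9/19) → index 1
j=3: u_3=37/60 ∈ [11/19, 1) → index 4
j=4: u_4=47/60 ∈ [11/19, 1) → index 4
j=5: u_5=19/20 ∈ [11/19, 1) → index 4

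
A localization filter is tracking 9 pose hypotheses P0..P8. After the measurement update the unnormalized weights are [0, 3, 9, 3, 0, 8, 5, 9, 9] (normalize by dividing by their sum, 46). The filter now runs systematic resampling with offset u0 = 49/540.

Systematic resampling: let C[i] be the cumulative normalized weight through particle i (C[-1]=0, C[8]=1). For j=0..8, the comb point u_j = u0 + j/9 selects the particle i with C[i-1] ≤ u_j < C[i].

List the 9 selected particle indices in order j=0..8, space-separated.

2 2 3 5 6 7 7 8 8

C = [0, 3/46, 6/23, 15/46, 15/46, 1/2, 14/23, 37/46, 1]
j=0: u_0=49/540 ∈ [3/46, 6/23) → index 2
j=1: u_1=109/540 ∈ [3/46, 6/23) → index 2
j=2: u_2=169/540 ∈ [6/23, 15/46) → index 3
j=3: u_3=229/540 ∈ [15/46, 1/2) → index 5
j=4: u_4=289/540 ∈ [1/2, 14/23) → index 6
j=5: u_5=349/540 ∈ [14/23, 37/46) → index 7
j=6: u_6=409/540 ∈ [14/23, 37/46) → index 7
j=7: u_7=469/540 ∈ [37/46, 1) → index 8
j=8: u_8=529/540 ∈ [37/46, 1) → index 8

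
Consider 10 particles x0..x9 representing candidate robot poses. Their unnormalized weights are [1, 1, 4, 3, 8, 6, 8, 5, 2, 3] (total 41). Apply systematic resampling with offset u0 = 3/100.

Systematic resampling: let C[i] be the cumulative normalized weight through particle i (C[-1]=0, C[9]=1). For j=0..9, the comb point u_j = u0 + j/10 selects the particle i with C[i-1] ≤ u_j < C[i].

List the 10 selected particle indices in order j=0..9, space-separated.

1 2 4 4 5 5 6 6 7 9

C = [1/41, 2/41, 6/41, 9/41, 17/41, 23/41, 31/41, 36/41, 38/41, 1]
j=0: u_0=3/100 ∈ [1/41, 2/41) → index 1
j=1: u_1=13/100 ∈ [2/41, 6/41) → index 2
j=2: u_2=23/100 ∈ [9/41, 17/41) → index 4
j=3: u_3=33/100 ∈ [9/41, 17/41) → index 4
j=4: u_4=43/100 ∈ [17/41, 23/41) → index 5
j=5: u_5=53/100 ∈ [17/41, 23/41) → index 5
j=6: u_6=63/100 ∈ [23/41, 31/41) → index 6
j=7: u_7=73/100 ∈ [23/41, 31/41) → index 6
j=8: u_8=83/100 ∈ [31/41, 36/41) → index 7
j=9: u_9=93/100 ∈ [38/41, 1) → index 9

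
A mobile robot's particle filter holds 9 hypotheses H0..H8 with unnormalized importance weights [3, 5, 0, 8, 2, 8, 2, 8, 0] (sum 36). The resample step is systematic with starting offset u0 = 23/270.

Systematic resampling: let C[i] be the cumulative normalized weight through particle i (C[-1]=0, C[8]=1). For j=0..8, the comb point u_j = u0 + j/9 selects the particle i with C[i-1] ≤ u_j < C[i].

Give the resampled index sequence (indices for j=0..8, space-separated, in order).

1 1 3 3 5 5 6 7 7

C = [1/12, 2/9, 2/9, 4/9, 1/2, 13/18, 7/9, 1, 1]
j=0: u_0=23/270 ∈ [1/12, 2/9) → index 1
j=1: u_1=53/270 ∈ [1/12, 2/9) → index 1
j=2: u_2=83/270 ∈ [2/9, 4/9) → index 3
j=3: u_3=113/270 ∈ [2/9, 4/9) → index 3
j=4: u_4=143/270 ∈ [1/2, 13/18) → index 5
j=5: u_5=173/270 ∈ [1/2, 13/18) → index 5
j=6: u_6=203/270 ∈ [13/18, 7/9) → index 6
j=7: u_7=233/270 ∈ [7/9, 1) → index 7
j=8: u_8=263/270 ∈ [7/9, 1) → index 7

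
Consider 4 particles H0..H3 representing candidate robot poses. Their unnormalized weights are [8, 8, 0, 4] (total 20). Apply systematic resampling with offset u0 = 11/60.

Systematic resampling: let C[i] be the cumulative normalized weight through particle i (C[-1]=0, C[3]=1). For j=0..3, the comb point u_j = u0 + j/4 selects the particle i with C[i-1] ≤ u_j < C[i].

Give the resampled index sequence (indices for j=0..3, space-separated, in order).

0 1 1 3

C = [2/5, 4/5, 4/5, 1]
j=0: u_0=11/60 ∈ [0, 2/5) → index 0
j=1: u_1=13/30 ∈ [2/5, 4/5) → index 1
j=2: u_2=41/60 ∈ [2/5, 4/5) → index 1
j=3: u_3=14/15 ∈ [4/5, 1) → index 3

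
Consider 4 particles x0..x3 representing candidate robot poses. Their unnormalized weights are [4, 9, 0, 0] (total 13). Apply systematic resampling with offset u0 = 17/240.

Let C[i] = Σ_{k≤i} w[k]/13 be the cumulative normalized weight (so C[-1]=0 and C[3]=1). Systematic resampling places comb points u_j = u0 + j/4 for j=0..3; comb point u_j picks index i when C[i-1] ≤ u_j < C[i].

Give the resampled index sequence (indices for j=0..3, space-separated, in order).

C = [4/13, 1, 1, 1]
j=0: u_0=17/240 ∈ [0, 4/13) → index 0
j=1: u_1=77/240 ∈ [4/13, 1) → index 1
j=2: u_2=137/240 ∈ [4/13, 1) → index 1
j=3: u_3=197/240 ∈ [4/13, 1) → index 1

0 1 1 1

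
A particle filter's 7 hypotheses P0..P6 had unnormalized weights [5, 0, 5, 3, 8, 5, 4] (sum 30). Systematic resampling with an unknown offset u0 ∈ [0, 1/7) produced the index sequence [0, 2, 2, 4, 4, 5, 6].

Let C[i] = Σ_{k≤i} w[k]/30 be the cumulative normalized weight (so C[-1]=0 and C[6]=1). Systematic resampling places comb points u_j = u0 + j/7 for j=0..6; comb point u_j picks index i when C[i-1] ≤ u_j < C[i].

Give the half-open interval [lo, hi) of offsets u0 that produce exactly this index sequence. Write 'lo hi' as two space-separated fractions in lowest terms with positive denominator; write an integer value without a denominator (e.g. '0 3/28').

C = [1/6, 1/6, 1/3, 13/30, 7/10, 13/15, 1]
j=0 picked index 0: u0 ∈ [0, 1/6)
j=1 picked index 2: u0 ∈ [1/42, 4/21)
j=2 picked index 2: u0 ∈ [-5/42, 1/21)
j=3 picked index 4: u0 ∈ [1/210, 19/70)
j=4 picked index 4: u0 ∈ [-29/210, 9/70)
j=5 picked index 5: u0 ∈ [-1/70, 16/105)
j=6 picked index 6: u0 ∈ [1/105, 1/7)
intersection: [1/42, 1/21)

1/42 1/21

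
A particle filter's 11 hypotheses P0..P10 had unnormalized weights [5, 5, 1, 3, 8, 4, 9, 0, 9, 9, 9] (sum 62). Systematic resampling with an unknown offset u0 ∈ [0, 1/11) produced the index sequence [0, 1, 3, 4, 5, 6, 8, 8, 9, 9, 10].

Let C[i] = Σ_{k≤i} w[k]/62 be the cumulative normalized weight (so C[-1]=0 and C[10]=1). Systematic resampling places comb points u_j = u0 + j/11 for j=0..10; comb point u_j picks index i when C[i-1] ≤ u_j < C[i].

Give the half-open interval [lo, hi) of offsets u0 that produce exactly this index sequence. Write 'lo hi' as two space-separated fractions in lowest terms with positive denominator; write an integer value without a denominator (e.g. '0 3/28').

C = [5/62, 5/31, 11/62, 7/31, 11/31, 13/31, 35/62, 35/62, 22/31, 53/62, 1]
j=0 picked index 0: u0 ∈ [0, 5/62)
j=1 picked index 1: u0 ∈ [-7/682, 24/341)
j=2 picked index 3: u0 ∈ [-3/682, 15/341)
j=3 picked index 4: u0 ∈ [-16/341, 28/341)
j=4 picked index 5: u0 ∈ [-3/341, 19/341)
j=5 picked index 6: u0 ∈ [-12/341, 75/682)
j=6 picked index 8: u0 ∈ [13/682, 56/341)
j=7 picked index 8: u0 ∈ [-49/682, 25/341)
j=8 picked index 9: u0 ∈ [-6/341, 87/682)
j=9 picked index 9: u0 ∈ [-37/341, 25/682)
j=10 picked index 10: u0 ∈ [-37/682, 1/11)
intersection: [13/682, 25/682)

13/682 25/682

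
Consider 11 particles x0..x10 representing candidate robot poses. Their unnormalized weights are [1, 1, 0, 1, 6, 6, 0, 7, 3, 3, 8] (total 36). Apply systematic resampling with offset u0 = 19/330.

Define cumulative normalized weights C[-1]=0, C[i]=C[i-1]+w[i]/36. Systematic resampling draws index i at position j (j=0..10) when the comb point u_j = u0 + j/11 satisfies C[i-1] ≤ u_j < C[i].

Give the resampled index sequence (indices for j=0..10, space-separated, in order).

C = [1/36, 1/18, 1/18, 1/12, 1/4, 5/12, 5/12, 11/18, 25/36, 7/9, 1]
j=0: u_0=19/330 ∈ [1/18, 1/12) → index 3
j=1: u_1=49/330 ∈ [1/12, 1/4) → index 4
j=2: u_2=79/330 ∈ [1/12, 1/4) → index 4
j=3: u_3=109/330 ∈ [1/4, 5/12) → index 5
j=4: u_4=139/330 ∈ [5/12, 11/18) → index 7
j=5: u_5=169/330 ∈ [5/12, 11/18) → index 7
j=6: u_6=199/330 ∈ [5/12, 11/18) → index 7
j=7: u_7=229/330 ∈ [11/18, 25/36) → index 8
j=8: u_8=259/330 ∈ [7/9, 1) → index 10
j=9: u_9=289/330 ∈ [7/9, 1) → index 10
j=10: u_10=29/30 ∈ [7/9, 1) → index 10

3 4 4 5 7 7 7 8 10 10 10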